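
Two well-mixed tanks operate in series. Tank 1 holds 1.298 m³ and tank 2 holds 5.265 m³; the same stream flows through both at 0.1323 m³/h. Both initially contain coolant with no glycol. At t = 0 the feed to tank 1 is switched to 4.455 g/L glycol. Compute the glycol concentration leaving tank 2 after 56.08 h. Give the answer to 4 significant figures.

3.015 g/L

Species balance on tank i: dCᵢ/dt = (Cᵢ₋₁ − Cᵢ)/τᵢ with τᵢ = Vᵢ/Q.
τ₁ = 1.298/0.1323 = 9.81104 h; τ₂ = 5.265/0.1323 = 39.7959 h.
Tank 1: C₁ = C_in(1 − e^(−t/τ₁)). Tank 2 (τ₁ ≠ τ₂): C₂ = C_in[1 − (τ₁ e^(−t/τ₁) − τ₂ e^(−t/τ₂))/(τ₁ − τ₂)].
At t = 56.08: e^(−t/τ₁) = 0.00329282, e^(−t/τ₂) = 0.244341.
C₂ = 4.455·[1 − (9.81104·0.00329282 − 39.7959·0.244341)/(-29.9849)] = 4.455·0.676788 = 3.01509 g/L.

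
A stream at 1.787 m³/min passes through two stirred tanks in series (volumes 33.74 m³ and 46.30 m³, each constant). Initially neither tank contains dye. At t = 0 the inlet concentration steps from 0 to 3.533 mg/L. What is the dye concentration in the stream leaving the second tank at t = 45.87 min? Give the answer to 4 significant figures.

Each tank obeys Vᵢ dCᵢ/dt = Q(Cᵢ₋₁ − Cᵢ), so τᵢ = Vᵢ/Q.
τ₁ = 33.74/1.787 = 18.8808 min; τ₂ = 46.30/1.787 = 25.9093 min.
Tank 1: C₁ = C_in(1 − e^(−t/τ₁)). Tank 2 (τ₁ ≠ τ₂): C₂ = C_in[1 − (τ₁ e^(−t/τ₁) − τ₂ e^(−t/τ₂))/(τ₁ − τ₂)].
At t = 45.87: e^(−t/τ₁) = 0.0880851, e^(−t/τ₂) = 0.170264.
C₂ = 3.533·[1 − (18.8808·0.0880851 − 25.9093·0.170264)/(-7.02854)] = 3.533·0.608978 = 2.15152 mg/L.

2.152 mg/L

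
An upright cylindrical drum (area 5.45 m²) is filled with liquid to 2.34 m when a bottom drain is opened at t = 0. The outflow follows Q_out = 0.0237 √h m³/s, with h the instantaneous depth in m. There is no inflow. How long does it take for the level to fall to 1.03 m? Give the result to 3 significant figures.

237 s

Unsteady balance on liquid volume: A dh/dt = −0.0237 √h.
∫ h^(−1/2) dh = −(0.0237/A) ∫ dt, giving 2√h = 2√h₀ − (0.0237/A) t.
t = 2A(√h₀ − √h)/0.0237 = 2·5.45·(√2.34 − √1.03)/0.0237
  = 10.900 × (1.5297 − 1.0149) / 0.0237 = 236.77 s.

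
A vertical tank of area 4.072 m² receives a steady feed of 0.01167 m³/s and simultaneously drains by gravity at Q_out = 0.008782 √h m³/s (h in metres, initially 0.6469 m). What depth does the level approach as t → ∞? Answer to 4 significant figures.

Accumulation of liquid (constant cross-section A): A dh/dt = Q_in − 0.008782 √h. At steady state dh/dt = 0:
Q_in = 0.008782 √h_ss ⇒ √h_ss = 0.01167/0.008782 = 1.32885.
h_ss = 1.32885² = 1.76585 m. (Since h₀ = 0.6469 m < h_ss, the level will rise toward this value.)

1.766 m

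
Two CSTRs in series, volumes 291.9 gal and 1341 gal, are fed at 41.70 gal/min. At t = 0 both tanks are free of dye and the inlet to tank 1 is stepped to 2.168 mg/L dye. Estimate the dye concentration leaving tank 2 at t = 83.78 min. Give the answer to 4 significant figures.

Species balance on tank i: dCᵢ/dt = (Cᵢ₋₁ − Cᵢ)/τᵢ with τᵢ = Vᵢ/Q.
τ₁ = 291.9/41.70 = 7.00000 min; τ₂ = 1341/41.70 = 32.1583 min.
Solving the cascade with C₁(0)=C₂(0)=0 gives C₂(t) = C_in[1 − (τ₁ e^(−t/τ₁) − τ₂ e^(−t/τ₂))/(τ₁ − τ₂)].
At t = 83.78: e^(−t/τ₁) = 6.34038e-06, e^(−t/τ₂) = 0.0738854.
C₂ = 2.168·[1 − (7.00000·6.34038e-06 − 32.1583·0.0738854)/(-25.1583)] = 2.168·0.905559 = 1.96325 mg/L.

1.963 mg/L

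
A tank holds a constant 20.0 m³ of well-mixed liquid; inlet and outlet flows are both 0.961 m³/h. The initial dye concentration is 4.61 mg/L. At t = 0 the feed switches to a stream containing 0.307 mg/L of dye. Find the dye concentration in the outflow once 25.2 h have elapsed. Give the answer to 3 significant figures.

Unsteady species balance (constant V, well mixed): V dC/dt = Q(C_in − C).
Rewrite as dC/dt + C/τ = C_in/τ, τ = V/Q = 20.812 h.
Integrating: C(t) = C_in + (C₀ − C_in) e^(−t/τ).
C(25.2) = 0.307 + (4.61 − 0.307)·e^(−25.2/20.812) = 0.307 + (4.3030)·0.29794 = 1.5890 mg/L.

1.59 mg/L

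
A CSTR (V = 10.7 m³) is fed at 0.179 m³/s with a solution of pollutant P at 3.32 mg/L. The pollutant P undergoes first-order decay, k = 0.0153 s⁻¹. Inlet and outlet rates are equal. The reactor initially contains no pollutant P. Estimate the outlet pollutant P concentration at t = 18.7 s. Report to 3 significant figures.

0.781 mg/L

V dC/dt = Q(C_in − C) − k V C.
This is linear with rate a = Q/V + k = 0.032029 s⁻¹.
C_ss = Q C_in/(Q + kV) = 1.7341 mg/L; C(t) = C_ss + (C₀ − C_ss) e^(−a t).
C(18.7) = 1.7341 + (-1.7341)·e^(−0.032029·18.7) = 1.7341 + (-1.7341)·0.54939 = 0.78138 mg/L.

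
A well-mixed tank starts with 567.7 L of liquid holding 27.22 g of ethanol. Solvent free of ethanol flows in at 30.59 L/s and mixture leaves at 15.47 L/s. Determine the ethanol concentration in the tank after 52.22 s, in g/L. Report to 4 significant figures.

0.008221 g/L

Let m(t) be the amount of ethanol. Volume: V(t) = V₀ + (Q_in − Q_out) t = 567.7 + 15.1200 t; V(52.22) = 1357.27 L.
No ethanol enters, so dm/dt = −Q_out · (m/V).
Separate: dm/m = −Q_out dt/V(t) ⇒ ln(m/m₀) = −(Q_out/(Q_in−Q_out)) ln(V/V₀).
m = m₀ (V₀/V)^(Q_out/(Q_in−Q_out)) = 27.22 × (567.7/1357.27)^(1.02315) = 11.1578 g.
C = m/V = 11.1578/1357.27 = 0.00822080 g/L.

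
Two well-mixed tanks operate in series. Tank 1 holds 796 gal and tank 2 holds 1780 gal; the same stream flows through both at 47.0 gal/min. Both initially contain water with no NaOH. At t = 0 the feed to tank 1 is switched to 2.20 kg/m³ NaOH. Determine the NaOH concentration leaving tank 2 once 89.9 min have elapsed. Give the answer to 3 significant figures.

Species balance on tank i: dCᵢ/dt = (Cᵢ₋₁ − Cᵢ)/τᵢ with τᵢ = Vᵢ/Q.
τ₁ = 796/47.0 = 16.936 min; τ₂ = 1780/47.0 = 37.872 min.
Tank 1: C₁ = C_in(1 − e^(−t/τ₁)). Tank 2 (τ₁ ≠ τ₂): C₂ = C_in[1 − (τ₁ e^(−t/τ₁) − τ₂ e^(−t/τ₂))/(τ₁ − τ₂)].
At t = 89.9: e^(−t/τ₁) = 0.0049510, e^(−t/τ₂) = 0.093130.
C₂ = 2.20·[1 − (16.936·0.0049510 − 37.872·0.093130)/(-20.936)] = 2.20·0.83554 = 1.8382 kg/m³.

1.84 kg/m³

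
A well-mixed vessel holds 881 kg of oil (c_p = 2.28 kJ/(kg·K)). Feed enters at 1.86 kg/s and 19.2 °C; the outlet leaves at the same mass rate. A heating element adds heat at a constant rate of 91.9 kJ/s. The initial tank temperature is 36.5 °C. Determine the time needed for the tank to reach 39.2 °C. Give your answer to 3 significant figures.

M c_p dT/dt = ṁ c_p (T_in − T) + Q̇.
τ = M/ṁ = 473.66 s; T_ss = T_in + Q̇/(ṁ c_p) = 40.870 °C.
T(t) = T_ss + (T₀ − T_ss) e^(−t/τ). Set T = 39.2:
e^(−t/τ) = (39.2 − 40.870)/(36.5 − 40.870) = 0.38221
t = −473.66 · ln(0.38221) = 455.55 s.

456 s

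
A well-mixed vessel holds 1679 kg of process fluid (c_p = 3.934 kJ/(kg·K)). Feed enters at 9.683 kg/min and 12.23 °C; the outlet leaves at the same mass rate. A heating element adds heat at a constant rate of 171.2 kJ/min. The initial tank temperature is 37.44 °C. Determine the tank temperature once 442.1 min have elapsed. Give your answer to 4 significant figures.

M c_p dT/dt = ṁ c_p (T_in − T) + Q̇.
τ = M/ṁ = 173.397 min; T_ss = T_in + Q̇/(ṁ c_p) = 12.23 + 171.2/(9.683·3.934) = 16.7243 °C.
This is linear first-order; T(t) = T_ss + (T₀ − T_ss) e^(−t/τ).
T(442.1) = 16.7243 + (20.7157)·e^(−442.1/173.397) = 16.7243 + (20.7157)·0.0781094 = 18.3424 °C.

18.34 °C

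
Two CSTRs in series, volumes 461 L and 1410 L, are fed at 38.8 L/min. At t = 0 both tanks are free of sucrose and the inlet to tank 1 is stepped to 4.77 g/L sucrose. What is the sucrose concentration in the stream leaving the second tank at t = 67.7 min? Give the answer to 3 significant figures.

Each tank obeys Vᵢ dCᵢ/dt = Q(Cᵢ₋₁ − Cᵢ), so τᵢ = Vᵢ/Q.
τ₁ = 461/38.8 = 11.881 min; τ₂ = 1410/38.8 = 36.340 min.
Solving the cascade with C₁(0)=C₂(0)=0 gives C₂(t) = C_in[1 − (τ₁ e^(−t/τ₁) − τ₂ e^(−t/τ₂))/(τ₁ − τ₂)].
At t = 67.7: e^(−t/τ₁) = 0.0033528, e^(−t/τ₂) = 0.15521.
C₂ = 4.77·[1 − (11.881·0.0033528 − 36.340·0.15521)/(-24.459)] = 4.77·0.77102 = 3.6777 g/L.

3.68 g/L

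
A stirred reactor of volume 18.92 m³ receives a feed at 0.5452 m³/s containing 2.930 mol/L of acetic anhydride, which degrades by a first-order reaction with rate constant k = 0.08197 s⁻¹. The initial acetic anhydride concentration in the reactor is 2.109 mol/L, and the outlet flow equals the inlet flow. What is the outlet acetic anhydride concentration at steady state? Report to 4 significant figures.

V dC/dt = Q(C_in − C) − k V C.
Steady state (dC/dt = 0): C_ss = Q C_in/(Q + kV) = C_in/(1 + kV/Q).
C_ss = 0.5452·2.930/(0.5452 + 0.08197·18.92) = 1.59744/2.09607 = 0.762109 mol/L.

0.7621 mol/L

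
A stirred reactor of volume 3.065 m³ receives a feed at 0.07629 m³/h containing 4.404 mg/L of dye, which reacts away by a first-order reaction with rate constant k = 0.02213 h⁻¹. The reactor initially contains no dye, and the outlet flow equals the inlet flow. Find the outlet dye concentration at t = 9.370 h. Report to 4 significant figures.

V dC/dt = Q(C_in − C) − k V C.
This is linear with rate a = Q/V + k = 0.0470207 h⁻¹.
C_ss = Q C_in/(Q + kV) = 2.33128 mg/L; C(t) = C_ss + (C₀ − C_ss) e^(−a t).
C(9.370) = 2.33128 + (-2.33128)·e^(−0.0470207·9.370) = 2.33128 + (-2.33128)·0.643660 = 0.830729 mg/L.

0.8307 mg/L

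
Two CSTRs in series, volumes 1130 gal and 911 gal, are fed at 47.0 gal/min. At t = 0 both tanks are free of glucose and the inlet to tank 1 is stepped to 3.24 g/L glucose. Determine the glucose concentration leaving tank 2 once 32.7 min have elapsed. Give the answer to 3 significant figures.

1.44 g/L

Each tank obeys Vᵢ dCᵢ/dt = Q(Cᵢ₋₁ − Cᵢ), so τᵢ = Vᵢ/Q.
τ₁ = 1130/47.0 = 24.043 min; τ₂ = 911/47.0 = 19.383 min.
Solving the cascade with C₁(0)=C₂(0)=0 gives C₂(t) = C_in[1 − (τ₁ e^(−t/τ₁) − τ₂ e^(−t/τ₂))/(τ₁ − τ₂)].
At t = 32.7: e^(−t/τ₁) = 0.25664, e^(−t/τ₂) = 0.18507.
C₂ = 3.24·[1 − (24.043·0.25664 − 19.383·0.18507)/(4.6596)] = 3.24·0.44563 = 1.4438 g/L.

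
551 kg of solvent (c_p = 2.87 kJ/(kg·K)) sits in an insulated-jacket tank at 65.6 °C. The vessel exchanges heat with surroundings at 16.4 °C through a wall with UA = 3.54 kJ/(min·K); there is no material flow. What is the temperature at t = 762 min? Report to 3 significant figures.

Energy balance: M c_p dT/dt = −UA(T − T_amb).
dT/dt = (T_ss − T)/τ with T_ss = T_amb = 16.400 °C, τ = M c_p/UA = 551·2.87/3.54 = 446.71 min.
T approaches T_ss exponentially: T(t) = T_ss + (T₀ − T_ss) e^(−t/τ).
T(762) = 16.400 + (49.200)·0.18163 = 25.336 °C.

25.3 °C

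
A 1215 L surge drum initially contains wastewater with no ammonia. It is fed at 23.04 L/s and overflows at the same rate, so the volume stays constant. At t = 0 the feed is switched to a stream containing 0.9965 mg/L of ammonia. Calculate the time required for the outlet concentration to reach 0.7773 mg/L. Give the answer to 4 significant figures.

Accumulation = in − out for the solute gives V dC/dt = Q(C_in − C), so τ = V/Q = 52.7344 s.
C(t) = C_in + (C₀ − C_in) e^(−t/τ). Set C = 0.7773 and solve for t:
e^(−t/τ) = (C − C_in)/(C₀ − C_in) = (0.7773 − 0.9965)/(0 − 0.9965) = 0.219970
t = −τ ln(…) = 52.7344 × 1.51426 = 79.8538 s.

79.85 s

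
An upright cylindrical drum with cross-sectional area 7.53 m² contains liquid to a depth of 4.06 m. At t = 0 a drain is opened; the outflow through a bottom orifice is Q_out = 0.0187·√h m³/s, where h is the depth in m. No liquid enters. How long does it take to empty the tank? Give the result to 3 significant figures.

1620 s

Mass balance (ρ constant): A dh/dt = −0.0187 √h.
This is separable: 2 d(√h)/dt = −0.0187/A, so √h = √h₀ − (0.0187/(2A)) t.
Set h = 0: 2√h₀ = (0.0187/A) t_empty ⇒ t_empty = 2A√h₀/0.0187.
t_empty = 2·7.53·√4.06/0.0187 = 15.060·2.0149/0.0187 = 1622.7 s.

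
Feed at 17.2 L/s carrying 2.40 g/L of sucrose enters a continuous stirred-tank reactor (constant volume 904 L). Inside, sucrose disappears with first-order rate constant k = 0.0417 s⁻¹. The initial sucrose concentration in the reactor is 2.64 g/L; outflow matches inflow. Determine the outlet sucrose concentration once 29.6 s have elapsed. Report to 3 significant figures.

Species balance: V dC/dt = Q C_in − Q C − k V C.
This is linear with rate a = Q/V + k = 0.060727 s⁻¹.
C_ss = Q C_in/(Q + kV) = 0.75196 g/L; C(t) = C_ss + (C₀ − C_ss) e^(−a t).
C(29.6) = 0.75196 + (1.8880)·e^(−0.060727·29.6) = 0.75196 + (1.8880)·0.16571 = 1.0648 g/L.

1.06 g/L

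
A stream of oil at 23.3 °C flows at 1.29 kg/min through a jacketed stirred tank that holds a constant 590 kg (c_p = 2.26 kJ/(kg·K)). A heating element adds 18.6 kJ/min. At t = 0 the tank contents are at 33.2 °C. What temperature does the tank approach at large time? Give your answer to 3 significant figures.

29.7 °C

First-law balance (no shaft work): M c_p dT/dt = ṁ c_p (T_in − T) + 18.6.
At steady state dT/dt = 0 ⇒ T_ss = T_in + Q̇/(ṁ c_p) = 23.3 + 18.6/(1.29·2.26) = 29.680 °C.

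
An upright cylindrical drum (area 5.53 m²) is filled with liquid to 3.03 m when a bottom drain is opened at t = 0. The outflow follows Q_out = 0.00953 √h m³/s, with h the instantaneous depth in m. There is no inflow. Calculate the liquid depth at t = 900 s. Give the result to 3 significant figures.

0.932 m

With no inflow, A dh/dt = −0.00953 √h.
∫ h^(−1/2) dh = −(0.00953/A) ∫ dt, giving 2√h = 2√h₀ − (0.00953/A) t.
√h = √3.03 − 0.00953·900/(2·5.53) = 1.7407 − 0.77550 = 0.96519.
h = 0.96519² = 0.93160 m.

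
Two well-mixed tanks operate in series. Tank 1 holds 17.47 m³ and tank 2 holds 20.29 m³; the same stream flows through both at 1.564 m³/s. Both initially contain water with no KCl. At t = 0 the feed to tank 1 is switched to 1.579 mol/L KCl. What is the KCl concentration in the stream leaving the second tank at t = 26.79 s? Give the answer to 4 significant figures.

1.027 mol/L

Each tank obeys Vᵢ dCᵢ/dt = Q(Cᵢ₋₁ − Cᵢ), so τᵢ = Vᵢ/Q.
τ₁ = 17.47/1.564 = 11.1701 s; τ₂ = 20.29/1.564 = 12.9731 s.
Tank 1: C₁ = C_in(1 − e^(−t/τ₁)). Tank 2 (τ₁ ≠ τ₂): C₂ = C_in[1 − (τ₁ e^(−t/τ₁) − τ₂ e^(−t/τ₂))/(τ₁ − τ₂)].
At t = 26.79: e^(−t/τ₁) = 0.0908658, e^(−t/τ₂) = 0.126814.
C₂ = 1.579·[1 − (11.1701·0.0908658 − 12.9731·0.126814)/(-1.80307)] = 1.579·0.650486 = 1.02712 mol/L.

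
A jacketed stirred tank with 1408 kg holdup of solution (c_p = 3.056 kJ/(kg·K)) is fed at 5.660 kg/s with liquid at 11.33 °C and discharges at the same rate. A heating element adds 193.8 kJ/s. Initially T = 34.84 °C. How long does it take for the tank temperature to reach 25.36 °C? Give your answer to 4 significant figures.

M c_p dT/dt = ṁ c_p (T_in − T) + Q̇.
τ = M/ṁ = 248.763 s; T_ss = T_in + Q̇/(ṁ c_p) = 22.5343 °C.
T(t) = T_ss + (T₀ − T_ss) e^(−t/τ). Set T = 25.36:
e^(−t/τ) = (25.36 − 22.5343)/(34.84 − 22.5343) = 0.229626
t = −248.763 · ln(0.229626) = 366.006 s.

366.0 s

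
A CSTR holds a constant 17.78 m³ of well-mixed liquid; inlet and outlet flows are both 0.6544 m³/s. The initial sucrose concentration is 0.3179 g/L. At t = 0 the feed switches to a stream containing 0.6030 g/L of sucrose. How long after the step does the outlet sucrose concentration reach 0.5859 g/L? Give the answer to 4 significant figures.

Species balance: V dC/dt = Q(C_in − C) ⇒ τ = V/Q = 27.1699 s.
C(t) = C_in + (C₀ − C_in) e^(−t/τ). Set C = 0.5859 and solve for t:
e^(−t/τ) = (C − C_in)/(C₀ − C_in) = (0.5859 − 0.6030)/(0.3179 − 0.6030) = 0.0599790
t = −τ ln(…) = 27.1699 × 2.81376 = 76.4497 s.

76.45 s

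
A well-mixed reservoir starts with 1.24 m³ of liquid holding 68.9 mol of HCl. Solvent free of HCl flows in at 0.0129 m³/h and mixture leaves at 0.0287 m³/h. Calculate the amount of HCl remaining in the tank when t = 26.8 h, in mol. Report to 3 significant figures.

32.3 mol

Total volume: dV/dt = Q_in − Q_out = -0.015800 m³/h, so V(t) = 1.24 − 0.015800 t and V(26.8) = 0.81656 m³.
Species balance (pure solvent in): dm/dt = −Q_out · m/V(t).
dm/m = −Q_out dt/(V₀ − 0.015800 t); integrating gives ln(m/m₀) = −(Q_out/(Q_in−Q_out)) ln(V/V₀).
m = m₀ (V₀/V)^(Q_out/(Q_in−Q_out)) = 68.9 × (1.24/0.81656)^(-1.8165) = 32.259 mol.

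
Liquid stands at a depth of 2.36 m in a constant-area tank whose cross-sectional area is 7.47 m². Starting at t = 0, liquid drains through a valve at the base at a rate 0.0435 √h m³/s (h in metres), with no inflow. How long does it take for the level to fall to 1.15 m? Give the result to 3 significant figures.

159 s

Volume balance on the tank: A dh/dt = −0.0435 √h.
This is separable: 2 d(√h)/dt = −0.0435/A, so √h = √h₀ − (0.0435/(2A)) t.
t = 2A(√h₀ − √h)/0.0435 = 2·7.47·(√2.36 − √1.15)/0.0435
  = 14.940 × (1.5362 − 1.0724) / 0.0435 = 159.31 s.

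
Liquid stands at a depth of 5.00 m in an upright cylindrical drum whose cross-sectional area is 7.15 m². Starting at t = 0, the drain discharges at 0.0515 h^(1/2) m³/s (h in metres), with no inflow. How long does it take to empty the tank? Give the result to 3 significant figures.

621 s

Mass balance (ρ constant): A dh/dt = −0.0515 √h.
This is separable: 2 d(√h)/dt = −0.0515/A, so √h = √h₀ − (0.0515/(2A)) t.
Set h = 0: 2√h₀ = (0.0515/A) t_empty ⇒ t_empty = 2A√h₀/0.0515.
t_empty = 2·7.15·√5.00/0.0515 = 14.300·2.2361/0.0515 = 620.89 s.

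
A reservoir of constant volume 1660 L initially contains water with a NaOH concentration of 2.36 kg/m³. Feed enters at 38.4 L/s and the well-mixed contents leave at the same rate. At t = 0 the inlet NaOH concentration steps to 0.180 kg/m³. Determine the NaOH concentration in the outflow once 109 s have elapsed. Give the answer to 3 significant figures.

0.355 kg/m³

Transient balance on the dissolved component: V dC/dt = Q(C_in − C).
Time constant τ = V/Q = 1660/38.4 = 43.229 s.
Solution: C(t) = C_in + (C₀ − C_in) e^(−t/τ).
C(109) = 0.180 + (2.36 − 0.180)·e^(−109/43.229) = 0.180 + (2.1800)·0.080343 = 0.35515 kg/m³.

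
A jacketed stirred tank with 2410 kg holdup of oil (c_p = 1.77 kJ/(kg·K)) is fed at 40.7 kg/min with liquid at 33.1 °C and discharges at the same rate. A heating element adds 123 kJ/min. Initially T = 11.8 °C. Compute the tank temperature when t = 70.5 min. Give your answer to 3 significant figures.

M c_p dT/dt = ṁ c_p (T_in − T) + Q̇.
τ = M/ṁ = 59.214 min; T_ss = T_in + Q̇/(ṁ c_p) = 33.1 + 123/(40.7·1.77) = 34.807 °C.
T approaches T_ss exponentially: T(t) = T_ss + (T₀ − T_ss) e^(−t/τ).
T(70.5) = 34.807 + (-23.007)·e^(−70.5/59.214) = 34.807 + (-23.007)·0.30404 = 27.812 °C.

27.8 °C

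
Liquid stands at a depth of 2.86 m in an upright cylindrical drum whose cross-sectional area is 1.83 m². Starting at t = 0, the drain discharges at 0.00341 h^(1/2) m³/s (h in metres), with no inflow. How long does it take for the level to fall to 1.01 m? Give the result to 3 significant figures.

736 s

A dh/dt = −Q_out = −0.00341 √h.
∫ h^(−1/2) dh = −(0.00341/A) ∫ dt, giving 2√h = 2√h₀ − (0.00341/A) t.
t = 2A(√h₀ − √h)/0.00341 = 2·1.83·(√2.86 − √1.01)/0.00341
  = 3.6600 × (1.6912 − 1.0050) / 0.00341 = 736.47 s.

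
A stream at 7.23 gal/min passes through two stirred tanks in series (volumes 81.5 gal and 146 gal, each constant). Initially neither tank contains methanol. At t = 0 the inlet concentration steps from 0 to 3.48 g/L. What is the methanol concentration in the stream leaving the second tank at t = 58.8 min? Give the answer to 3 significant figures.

3.08 g/L

Species balance on tank i: dCᵢ/dt = (Cᵢ₋₁ − Cᵢ)/τᵢ with τᵢ = Vᵢ/Q.
τ₁ = 81.5/7.23 = 11.272 min; τ₂ = 146/7.23 = 20.194 min.
Tank 1: C₁ = C_in(1 − e^(−t/τ₁)). Tank 2 (τ₁ ≠ τ₂): C₂ = C_in[1 − (τ₁ e^(−t/τ₁) − τ₂ e^(−t/τ₂))/(τ₁ − τ₂)].
At t = 58.8: e^(−t/τ₁) = 0.0054277, e^(−t/τ₂) = 0.054377.
C₂ = 3.48·[1 − (11.272·0.0054277 − 20.194·0.054377)/(-8.9212)] = 3.48·0.88377 = 3.0755 g/L.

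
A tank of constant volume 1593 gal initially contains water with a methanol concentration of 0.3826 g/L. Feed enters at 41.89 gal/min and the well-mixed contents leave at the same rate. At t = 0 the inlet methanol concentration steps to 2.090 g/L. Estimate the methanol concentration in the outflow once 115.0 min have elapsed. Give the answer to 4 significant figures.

2.007 g/L

Transient balance on the dissolved component: V dC/dt = Q(C_in − C).
Time constant τ = V/Q = 1593/41.89 = 38.0282 min.
Solution: C(t) = C_in + (C₀ − C_in) e^(−t/τ).
C(115.0) = 2.090 + (0.3826 − 2.090)·e^(−115.0/38.0282) = 2.090 + (-1.70740)·0.0486028 = 2.00702 g/L.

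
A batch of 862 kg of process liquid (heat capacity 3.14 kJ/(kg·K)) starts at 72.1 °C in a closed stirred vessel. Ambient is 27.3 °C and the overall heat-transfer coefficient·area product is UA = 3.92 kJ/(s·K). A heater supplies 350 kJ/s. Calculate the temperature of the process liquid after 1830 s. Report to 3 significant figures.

Unsteady energy balance on the tank contents: M c_p dT/dt = −UA(T − T_amb) + Q̇.
dT/dt = (T_ss − T)/τ with T_ss = T_amb + Q̇/UA = 27.3 + 350/3.92 = 116.59 °C, τ = M c_p/UA = 862·3.14/3.92 = 690.48 s.
Integrating: T(t) = T_ss + (T₀ − T_ss) e^(−t/τ).
T(1830) = 116.59 + (-44.486)·0.070628 = 113.44 °C.

113 °C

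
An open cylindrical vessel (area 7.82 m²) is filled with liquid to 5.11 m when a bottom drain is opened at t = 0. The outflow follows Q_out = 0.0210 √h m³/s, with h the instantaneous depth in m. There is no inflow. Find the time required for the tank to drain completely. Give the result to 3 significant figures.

A dh/dt = −Q_out = −0.0210 √h.
Separate and integrate: 2(√h − √h₀) = −(0.0210/A) t.
Tank is empty when √h = 0: t_empty = 2A√h₀/0.0210.
t_empty = 2·7.82·√5.11/0.0210 = 15.640·2.2605/0.0210 = 1683.6 s.

1680 s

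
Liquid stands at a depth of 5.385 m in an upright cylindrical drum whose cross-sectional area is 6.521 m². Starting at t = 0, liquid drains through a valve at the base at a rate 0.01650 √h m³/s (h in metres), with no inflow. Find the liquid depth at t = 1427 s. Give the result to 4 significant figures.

0.2654 m

With no inflow, A dh/dt = −0.01650 √h.
∫ h^(−1/2) dh = −(0.01650/A) ∫ dt, giving 2√h = 2√h₀ − (0.01650/A) t.
√h = √5.385 − 0.01650·1427/(2·6.521) = 2.32056 − 1.80536 = 0.515201.
h = 0.515201² = 0.265432 m.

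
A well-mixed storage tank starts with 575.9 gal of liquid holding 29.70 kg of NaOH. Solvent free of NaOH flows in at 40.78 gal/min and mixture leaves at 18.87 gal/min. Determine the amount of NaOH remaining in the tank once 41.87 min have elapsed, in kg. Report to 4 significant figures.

13.07 kg

Let m(t) be the amount of NaOH. Volume: V(t) = V₀ + (Q_in − Q_out) t = 575.9 + 21.9100 t; V(41.87) = 1493.27 gal.
Species balance (pure solvent in): dm/dt = −Q_out · m/V(t).
dm/m = −Q_out dt/(V₀ + 21.9100 t); integrating gives ln(m/m₀) = −(Q_out/(Q_in−Q_out)) ln(V/V₀).
m = m₀ (V₀/V)^(Q_out/(Q_in−Q_out)) = 29.70 × (575.9/1493.27)^(0.861251) = 13.0731 kg.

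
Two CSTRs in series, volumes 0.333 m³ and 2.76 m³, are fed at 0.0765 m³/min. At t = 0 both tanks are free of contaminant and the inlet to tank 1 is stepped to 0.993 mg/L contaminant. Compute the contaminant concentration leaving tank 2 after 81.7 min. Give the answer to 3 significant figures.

0.876 mg/L

Species balance on tank i: dCᵢ/dt = (Cᵢ₋₁ − Cᵢ)/τᵢ with τᵢ = Vᵢ/Q.
τ₁ = 0.333/0.0765 = 4.3529 min; τ₂ = 2.76/0.0765 = 36.078 min.
Solving the cascade with C₁(0)=C₂(0)=0 gives C₂(t) = C_in[1 − (τ₁ e^(−t/τ₁) − τ₂ e^(−t/τ₂))/(τ₁ − τ₂)].
At t = 81.7: e^(−t/τ₁) = 7.0593e-09, e^(−t/τ₂) = 0.10388.
C₂ = 0.993·[1 − (4.3529·7.0593e-09 − 36.078·0.10388)/(-31.725)] = 0.993·0.88187 = 0.87569 mg/L.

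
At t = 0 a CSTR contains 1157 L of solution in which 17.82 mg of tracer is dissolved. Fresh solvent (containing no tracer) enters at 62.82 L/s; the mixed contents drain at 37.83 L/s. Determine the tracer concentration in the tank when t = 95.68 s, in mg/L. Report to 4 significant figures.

Total volume: dV/dt = Q_in − Q_out = 24.9900 L/s, so V(t) = 1157 + 24.9900 t and V(95.68) = 3548.04 L.
No tracer enters, so dm/dt = −Q_out · (m/V).
dm/m = −Q_out dt/(V₀ + 24.9900 t); integrating gives ln(m/m₀) = −(Q_out/(Q_in−Q_out)) ln(V/V₀).
m = m₀ (V₀/V)^(Q_out/(Q_in−Q_out)) = 17.82 × (1157/3548.04)^(1.51381) = 3.26743 mg.
C = m/V = 3.26743/3548.04 = 0.000920910 mg/L.

0.0009209 mg/L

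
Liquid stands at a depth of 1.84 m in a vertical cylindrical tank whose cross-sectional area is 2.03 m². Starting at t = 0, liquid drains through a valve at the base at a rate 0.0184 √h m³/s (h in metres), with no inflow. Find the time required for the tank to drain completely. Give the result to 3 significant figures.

299 s

With no inflow, A dh/dt = −0.0184 √h.
∫ h^(−1/2) dh = −(0.0184/A) ∫ dt, giving 2√h = 2√h₀ − (0.0184/A) t.
Set h = 0: 2√h₀ = (0.0184/A) t_empty ⇒ t_empty = 2A√h₀/0.0184.
t_empty = 2·2.03·√1.84/0.0184 = 4.0600·1.3565/0.0184 = 299.31 s.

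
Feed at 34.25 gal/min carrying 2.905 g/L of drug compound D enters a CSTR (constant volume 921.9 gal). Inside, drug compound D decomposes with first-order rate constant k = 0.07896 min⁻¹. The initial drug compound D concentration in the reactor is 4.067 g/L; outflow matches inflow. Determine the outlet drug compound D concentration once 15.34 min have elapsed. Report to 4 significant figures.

1.458 g/L

Species balance: V dC/dt = Q C_in − Q C − k V C.
This is linear with rate a = Q/V + k = 0.116112 min⁻¹.
C_ss = Q C_in/(Q + kV) = 0.929496 g/L; C(t) = C_ss + (C₀ − C_ss) e^(−a t).
C(15.34) = 0.929496 + (3.13750)·e^(−0.116112·15.34) = 0.929496 + (3.13750)·0.168444 = 1.45799 g/L.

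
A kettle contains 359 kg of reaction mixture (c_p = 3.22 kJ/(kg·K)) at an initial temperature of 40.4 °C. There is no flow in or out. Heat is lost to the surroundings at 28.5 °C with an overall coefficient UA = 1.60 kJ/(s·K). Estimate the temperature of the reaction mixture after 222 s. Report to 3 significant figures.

Heat balance on the well-mixed liquid: M c_p dT/dt = −UA(T − T_amb).
dT/dt = (T_ss − T)/τ with T_ss = T_amb = 28.500 °C, τ = M c_p/UA = 359·3.22/1.60 = 722.49 s.
Solution: T(t) = T_ss + (T₀ − T_ss) e^(−t/τ).
T(222) = 28.500 + (11.900)·0.73545 = 37.252 °C.

37.3 °C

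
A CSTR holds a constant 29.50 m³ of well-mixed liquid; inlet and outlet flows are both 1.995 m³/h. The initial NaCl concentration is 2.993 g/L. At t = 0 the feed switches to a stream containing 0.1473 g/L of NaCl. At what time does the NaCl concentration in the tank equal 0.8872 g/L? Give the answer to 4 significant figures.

Species balance: V dC/dt = Q(C_in − C) ⇒ τ = V/Q = 14.7870 h.
C(t) = C_in + (C₀ − C_in) e^(−t/τ). Set C = 0.8872 and solve for t:
e^(−t/τ) = (C − C_in)/(C₀ − C_in) = (0.8872 − 0.1473)/(2.993 − 0.1473) = 0.260006
t = −τ ln(…) = 14.7870 × 1.34705 = 19.9188 h.

19.92 h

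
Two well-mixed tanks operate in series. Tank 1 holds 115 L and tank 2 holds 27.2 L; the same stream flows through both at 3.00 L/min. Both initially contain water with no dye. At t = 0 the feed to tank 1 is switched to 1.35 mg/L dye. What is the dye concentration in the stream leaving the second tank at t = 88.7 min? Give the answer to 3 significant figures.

Species balance on tank i: dCᵢ/dt = (Cᵢ₋₁ − Cᵢ)/τᵢ with τᵢ = Vᵢ/Q.
τ₁ = 115/3.00 = 38.333 min; τ₂ = 27.2/3.00 = 9.0667 min.
Tank 1: C₁ = C_in(1 − e^(−t/τ₁)). Tank 2 (τ₁ ≠ τ₂): C₂ = C_in[1 − (τ₁ e^(−t/τ₁) − τ₂ e^(−t/τ₂))/(τ₁ − τ₂)].
At t = 88.7: e^(−t/τ₁) = 0.098874, e^(−t/τ₂) = 5.6397e-05.
C₂ = 1.35·[1 − (38.333·0.098874 − 9.0667·5.6397e-05)/(29.267)] = 1.35·0.87051 = 1.1752 mg/L.

1.18 mg/L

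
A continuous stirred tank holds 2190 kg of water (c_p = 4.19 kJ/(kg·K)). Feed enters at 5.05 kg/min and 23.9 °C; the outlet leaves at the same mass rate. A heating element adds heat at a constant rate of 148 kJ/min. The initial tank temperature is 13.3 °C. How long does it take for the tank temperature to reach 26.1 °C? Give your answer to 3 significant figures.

M c_p dT/dt = ṁ c_p (T_in − T) + Q̇.
τ = M/ṁ = 433.66 min; T_ss = T_in + Q̇/(ṁ c_p) = 30.894 °C.
T(t) = T_ss + (T₀ − T_ss) e^(−t/τ). Set T = 26.1:
e^(−t/τ) = (26.1 − 30.894)/(13.3 − 30.894) = 0.27250
t = −433.66 · ln(0.27250) = 563.81 min.

564 min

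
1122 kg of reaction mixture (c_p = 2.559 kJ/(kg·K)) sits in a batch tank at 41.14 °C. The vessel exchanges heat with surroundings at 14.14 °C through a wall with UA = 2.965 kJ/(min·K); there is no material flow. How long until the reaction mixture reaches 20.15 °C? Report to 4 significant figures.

1455 min

Lumped-capacitance energy balance: M c_p dT/dt = UA(T_amb − T).
τ = M c_p/UA = 968.364 min; T_ss = T_amb = 14.1400 °C.
T(t) = T_ss + (T₀ − T_ss)e^(−t/τ); set T = 20.15:
t = −τ ln[(T − T_ss)/(T₀ − T_ss)] = −968.364 · ln(0.222593) = 1454.88 min.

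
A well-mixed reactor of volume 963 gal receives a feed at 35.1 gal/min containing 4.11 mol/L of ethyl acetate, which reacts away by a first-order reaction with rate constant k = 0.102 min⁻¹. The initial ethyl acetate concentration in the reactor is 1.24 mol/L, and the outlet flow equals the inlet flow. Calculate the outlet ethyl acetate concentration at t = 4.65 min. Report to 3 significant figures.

1.17 mol/L

Species balance: V dC/dt = Q C_in − Q C − k V C.
dC/dt = (Q/V) C_in − (Q/V + k) C; effective rate a = Q/V + k = 0.036449 + 0.102 = 0.13845 min⁻¹.
C_ss = Q C_in/(Q + kV) = 1.0820 mol/L; C(t) = C_ss + (C₀ − C_ss) e^(−a t).
C(4.65) = 1.0820 + (0.15798)·e^(−0.13845·4.65) = 1.0820 + (0.15798)·0.52530 = 1.1650 mol/L.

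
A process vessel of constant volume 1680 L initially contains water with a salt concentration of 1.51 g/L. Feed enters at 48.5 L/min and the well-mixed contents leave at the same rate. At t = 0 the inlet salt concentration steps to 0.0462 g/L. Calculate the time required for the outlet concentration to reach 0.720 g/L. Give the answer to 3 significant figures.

26.9 min

Species balance: V dC/dt = Q(C_in − C) ⇒ τ = V/Q = 34.639 min.
C(t) = C_in + (C₀ − C_in) e^(−t/τ). Set C = 0.720 and solve for t:
e^(−t/τ) = (C − C_in)/(C₀ − C_in) = (0.720 − 0.0462)/(1.51 − 0.0462) = 0.46031
t = −τ ln(…) = 34.639 × 0.77586 = 26.875 min.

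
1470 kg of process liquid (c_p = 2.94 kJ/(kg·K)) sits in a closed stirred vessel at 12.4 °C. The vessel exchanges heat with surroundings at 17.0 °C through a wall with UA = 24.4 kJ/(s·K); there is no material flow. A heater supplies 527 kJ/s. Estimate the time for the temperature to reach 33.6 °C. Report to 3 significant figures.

293 s

M c_p dT/dt = −UA(T − T_amb) + Q̇.
τ = M c_p/UA = 177.12 s; T_ss = T_amb + Q̇/UA = 17.0 + 527/24.4 = 38.598 °C.
T(t) = T_ss + (T₀ − T_ss)e^(−t/τ); set T = 33.6:
t = −τ ln[(T − T_ss)/(T₀ − T_ss)] = −177.12 · ln(0.19079) = 293.42 s.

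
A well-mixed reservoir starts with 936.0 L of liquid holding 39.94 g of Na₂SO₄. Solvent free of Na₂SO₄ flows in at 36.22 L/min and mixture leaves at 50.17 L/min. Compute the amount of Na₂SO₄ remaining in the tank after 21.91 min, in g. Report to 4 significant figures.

Total volume: dV/dt = Q_in − Q_out = -13.9500 L/min, so V(t) = 936.0 − 13.9500 t and V(21.91) = 630.355 L.
Species balance (pure solvent in): dm/dt = −Q_out · m/V(t).
Separate: dm/m = −Q_out dt/V(t) ⇒ ln(m/m₀) = −(Q_out/(Q_in−Q_out)) ln(V/V₀).
m = m₀ (V₀/V)^(Q_out/(Q_in−Q_out)) = 39.94 × (936.0/630.355)^(-3.59642) = 9.63692 g.

9.637 g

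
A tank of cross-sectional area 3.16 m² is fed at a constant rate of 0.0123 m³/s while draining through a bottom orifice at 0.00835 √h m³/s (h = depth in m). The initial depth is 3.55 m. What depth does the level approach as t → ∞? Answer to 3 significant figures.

A dh/dt = Q_in − 0.00835 √h. Steady state requires inflow = outflow:
Q_in = 0.00835 √h_ss ⇒ √h_ss = 0.0123/0.00835 = 1.4731.
h_ss = 1.4731² = 2.1699 m. (Since h₀ = 3.55 m > h_ss, the level will fall toward this value.)

2.17 m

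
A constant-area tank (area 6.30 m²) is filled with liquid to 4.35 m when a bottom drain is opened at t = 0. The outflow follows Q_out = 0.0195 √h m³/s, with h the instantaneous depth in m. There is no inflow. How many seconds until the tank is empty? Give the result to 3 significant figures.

1350 s

With no inflow, A dh/dt = −0.0195 √h.
This is separable: 2 d(√h)/dt = −0.0195/A, so √h = √h₀ − (0.0195/(2A)) t.
Tank is empty when √h = 0: t_empty = 2A√h₀/0.0195.
t_empty = 2·6.30·√4.35/0.0195 = 12.600·2.0857/0.0195 = 1347.7 s.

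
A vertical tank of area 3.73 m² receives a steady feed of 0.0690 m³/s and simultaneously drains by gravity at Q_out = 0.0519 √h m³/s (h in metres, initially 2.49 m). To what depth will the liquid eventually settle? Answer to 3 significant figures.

1.77 m

A dh/dt = Q_in − 0.0519 √h. Steady state requires inflow = outflow:
Q_in = 0.0519 √h_ss ⇒ √h_ss = 0.0690/0.0519 = 1.3295.
h_ss = 1.3295² = 1.7675 m. (Since h₀ = 2.49 m > h_ss, the level will fall toward this value.)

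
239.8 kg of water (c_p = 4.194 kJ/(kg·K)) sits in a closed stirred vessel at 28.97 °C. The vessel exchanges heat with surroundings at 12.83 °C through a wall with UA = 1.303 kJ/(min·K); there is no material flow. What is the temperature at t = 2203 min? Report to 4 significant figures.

Unsteady energy balance on the tank contents: M c_p dT/dt = −UA(T − T_amb).
dT/dt = (T_ss − T)/τ with T_ss = T_amb = 12.8300 °C, τ = M c_p/UA = 239.8·4.194/1.303 = 771.850 min.
T approaches T_ss exponentially: T(t) = T_ss + (T₀ − T_ss) e^(−t/τ).
T(2203) = 12.8300 + (16.1400)·0.0576031 = 13.7597 °C.

13.76 °C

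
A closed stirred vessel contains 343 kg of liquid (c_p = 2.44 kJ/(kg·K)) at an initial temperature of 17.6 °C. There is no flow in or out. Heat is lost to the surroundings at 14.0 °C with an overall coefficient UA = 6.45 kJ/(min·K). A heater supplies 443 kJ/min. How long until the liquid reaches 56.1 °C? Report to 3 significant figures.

First-law balance (no shaft work): M c_p dT/dt = −UA(T − T_amb) + Q̇.
τ = M c_p/UA = 129.76 min; T_ss = T_amb + Q̇/UA = 14.0 + 443/6.45 = 82.682 °C.
T(t) = T_ss + (T₀ − T_ss)e^(−t/τ); set T = 56.1:
t = −τ ln[(T − T_ss)/(T₀ − T_ss)] = −129.76 · ln(0.40844) = 116.18 min.

116 min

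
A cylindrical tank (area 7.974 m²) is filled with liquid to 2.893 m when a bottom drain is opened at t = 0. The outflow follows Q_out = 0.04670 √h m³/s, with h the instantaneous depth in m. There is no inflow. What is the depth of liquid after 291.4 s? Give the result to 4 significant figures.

0.7184 m

With no inflow, A dh/dt = −0.04670 √h.
∫ h^(−1/2) dh = −(0.04670/A) ∫ dt, giving 2√h = 2√h₀ − (0.04670/A) t.
√h = √2.893 − 0.04670·291.4/(2·7.974) = 1.70088 − 0.853297 = 0.847585.
h = 0.847585² = 0.718401 m.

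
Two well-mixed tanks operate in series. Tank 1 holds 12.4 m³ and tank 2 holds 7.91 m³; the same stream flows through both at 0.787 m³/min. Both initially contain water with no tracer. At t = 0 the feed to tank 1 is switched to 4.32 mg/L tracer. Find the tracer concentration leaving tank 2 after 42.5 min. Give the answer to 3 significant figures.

3.63 mg/L

Species balance on tank i: dCᵢ/dt = (Cᵢ₋₁ − Cᵢ)/τᵢ with τᵢ = Vᵢ/Q.
τ₁ = 12.4/0.787 = 15.756 min; τ₂ = 7.91/0.787 = 10.051 min.
Solving the cascade with C₁(0)=C₂(0)=0 gives C₂(t) = C_in[1 − (τ₁ e^(−t/τ₁) − τ₂ e^(−t/τ₂))/(τ₁ − τ₂)].
At t = 42.5: e^(−t/τ₁) = 0.067382, e^(−t/τ₂) = 0.014574.
C₂ = 4.32·[1 − (15.756·0.067382 − 10.051·0.014574)/(5.7052)] = 4.32·0.83959 = 3.6270 mg/L.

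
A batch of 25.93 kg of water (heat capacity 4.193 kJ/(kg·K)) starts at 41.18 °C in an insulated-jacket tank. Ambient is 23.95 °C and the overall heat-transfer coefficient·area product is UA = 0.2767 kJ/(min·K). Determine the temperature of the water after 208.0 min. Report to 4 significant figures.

Unsteady energy balance on the tank contents: M c_p dT/dt = −UA(T − T_amb).
dT/dt = (T_ss − T)/τ with T_ss = T_amb = 23.9500 °C, τ = M c_p/UA = 25.93·4.193/0.2767 = 392.933 min.
This is linear first-order; T(t) = T_ss + (T₀ − T_ss) e^(−t/τ).
T(208.0) = 23.9500 + (17.2300)·0.588986 = 34.0982 °C.

34.10 °C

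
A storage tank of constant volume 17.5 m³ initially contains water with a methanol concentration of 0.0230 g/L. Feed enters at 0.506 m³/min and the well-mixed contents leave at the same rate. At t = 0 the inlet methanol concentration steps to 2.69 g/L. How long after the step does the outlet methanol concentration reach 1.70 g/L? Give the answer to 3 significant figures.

Species balance: V dC/dt = Q(C_in − C) ⇒ τ = V/Q = 34.585 min.
C(t) = C_in + (C₀ − C_in) e^(−t/τ). Set C = 1.70 and solve for t:
e^(−t/τ) = (C − C_in)/(C₀ − C_in) = (1.70 − 2.69)/(0.0230 − 2.69) = 0.37120
t = −τ ln(…) = 34.585 × 0.99100 = 34.274 min.

34.3 min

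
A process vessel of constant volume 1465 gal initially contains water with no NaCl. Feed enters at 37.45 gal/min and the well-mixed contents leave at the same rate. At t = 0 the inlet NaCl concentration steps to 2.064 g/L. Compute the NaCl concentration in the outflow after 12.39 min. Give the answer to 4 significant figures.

Mass balance on the solute (V constant): V dC/dt = Q(C_in − C).
So dC/dt = (C_in − C)/τ with τ = V/Q = 1465/37.45 = 39.1188 min.
Integrating: C(t) = C_in + (C₀ − C_in) e^(−t/τ).
C(12.39) = 2.064 + (0 − 2.064)·e^(−12.39/39.1188) = 2.064 + (-2.06400)·0.728529 = 0.560315 g/L.

0.5603 g/L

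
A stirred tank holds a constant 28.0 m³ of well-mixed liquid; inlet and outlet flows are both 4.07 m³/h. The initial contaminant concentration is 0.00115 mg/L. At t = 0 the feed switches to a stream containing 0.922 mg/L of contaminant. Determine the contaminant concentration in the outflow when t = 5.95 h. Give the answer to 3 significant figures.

0.534 mg/L

Unsteady species balance (constant V, well mixed): V dC/dt = Q(C_in − C).
So dC/dt = (C_in − C)/τ with τ = V/Q = 28.0/4.07 = 6.8796 h.
Integrating: C(t) = C_in + (C₀ − C_in) e^(−t/τ).
C(5.95) = 0.922 + (0.00115 − 0.922)·e^(−5.95/6.8796) = 0.922 + (-0.92085)·0.42110 = 0.53423 mg/L.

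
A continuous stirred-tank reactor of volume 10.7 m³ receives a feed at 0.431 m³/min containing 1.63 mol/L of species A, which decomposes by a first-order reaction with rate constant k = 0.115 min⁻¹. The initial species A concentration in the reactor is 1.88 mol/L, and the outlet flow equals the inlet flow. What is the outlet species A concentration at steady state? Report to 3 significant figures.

Accumulation = in − out − consumed: V dC/dt = Q C_in − Q C − k V C.
Steady state (dC/dt = 0): C_ss = Q C_in/(Q + kV) = C_in/(1 + kV/Q).
C_ss = 0.431·1.63/(0.431 + 0.115·10.7) = 0.70253/1.6615 = 0.42283 mol/L.

0.423 mol/L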